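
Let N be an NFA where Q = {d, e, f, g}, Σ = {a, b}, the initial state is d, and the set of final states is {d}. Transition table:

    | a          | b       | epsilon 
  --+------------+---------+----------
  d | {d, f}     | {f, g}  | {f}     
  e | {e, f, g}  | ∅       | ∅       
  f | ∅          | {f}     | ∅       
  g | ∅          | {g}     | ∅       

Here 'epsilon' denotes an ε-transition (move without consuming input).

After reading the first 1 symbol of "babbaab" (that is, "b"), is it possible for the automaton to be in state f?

Yes

Start: ε-closure({d}) = {d, f}.
Read 'b': {d, f} → {f, g}.
State f is in {f, g}.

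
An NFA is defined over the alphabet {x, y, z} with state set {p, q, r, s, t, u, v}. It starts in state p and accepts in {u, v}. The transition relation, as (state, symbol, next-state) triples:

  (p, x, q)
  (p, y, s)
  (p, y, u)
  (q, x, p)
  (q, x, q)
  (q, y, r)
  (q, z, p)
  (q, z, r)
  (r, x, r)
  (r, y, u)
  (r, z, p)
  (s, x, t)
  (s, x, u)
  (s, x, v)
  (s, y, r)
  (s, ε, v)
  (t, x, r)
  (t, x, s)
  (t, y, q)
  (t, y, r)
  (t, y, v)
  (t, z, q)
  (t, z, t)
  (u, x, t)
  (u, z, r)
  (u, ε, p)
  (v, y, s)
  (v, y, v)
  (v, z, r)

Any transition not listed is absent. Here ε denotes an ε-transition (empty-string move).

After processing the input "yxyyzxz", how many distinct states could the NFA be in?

Start in {p}.
Read 'y': p→{s, u}; union {s, u}; ε-closure = {p, s, u, v}.
Read 'x': p→{q}, s→{t, u, v}, u→{t}, v→∅; union {q, t, u, v}; ε-closure = {p, q, t, u, v}.
Read 'y': p→{s, u}, q→{r}, t→{q, r, v}, u→∅, v→{s, v}; union {q, r, s, u, v}; ε-closure = {p, q, r, s, u, v}.
Read 'y': p→{s, u}, q→{r}, r→{u}, s→{r}, u→∅, v→{s, v}; union {r, s, u, v}; ε-closure = {p, r, s, u, v}.
Read 'z': p→∅, r→{p}, s→∅, u→{r}, v→{r}; now {p, r}.
Read 'x': p→{q}, r→{r}; now {q, r}.
Read 'z': q→{p, r}, r→{p}; now {p, r}.
That set has 2 states.

2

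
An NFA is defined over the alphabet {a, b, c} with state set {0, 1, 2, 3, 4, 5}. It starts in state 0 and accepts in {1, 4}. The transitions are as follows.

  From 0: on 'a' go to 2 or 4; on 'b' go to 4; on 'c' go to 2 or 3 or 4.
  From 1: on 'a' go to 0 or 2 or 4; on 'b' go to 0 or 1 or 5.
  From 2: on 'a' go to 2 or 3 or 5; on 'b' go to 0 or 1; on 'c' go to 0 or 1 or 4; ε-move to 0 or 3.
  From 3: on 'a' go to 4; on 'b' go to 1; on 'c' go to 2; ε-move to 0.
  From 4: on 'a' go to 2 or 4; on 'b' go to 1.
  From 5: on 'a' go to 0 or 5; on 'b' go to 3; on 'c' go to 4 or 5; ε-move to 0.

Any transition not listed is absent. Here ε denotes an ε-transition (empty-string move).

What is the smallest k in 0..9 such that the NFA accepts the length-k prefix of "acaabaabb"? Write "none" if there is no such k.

1

Start in {0}.
Read 'a': 0→{2, 4}; union {2, 4}; ε-closure = {0, 2, 3, 4}.
None of the earlier sets intersect F, but {0, 2, 3, 4} does.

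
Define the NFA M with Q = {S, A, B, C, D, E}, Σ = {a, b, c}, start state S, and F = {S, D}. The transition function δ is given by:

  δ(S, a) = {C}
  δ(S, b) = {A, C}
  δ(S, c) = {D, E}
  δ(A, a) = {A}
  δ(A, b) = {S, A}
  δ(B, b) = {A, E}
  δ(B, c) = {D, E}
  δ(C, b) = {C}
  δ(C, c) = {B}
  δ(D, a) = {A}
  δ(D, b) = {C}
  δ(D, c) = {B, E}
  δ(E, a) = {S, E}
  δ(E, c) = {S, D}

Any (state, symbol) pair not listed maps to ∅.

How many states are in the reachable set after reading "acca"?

Start in {S}.
Read 'a': S→{C}; now {C}.
Read 'c': C→{B}; now {B}.
Read 'c': B→{D, E}; now {D, E}.
Read 'a': D→{A}, E→{S, E}; now {S, A, E}.
That set has 3 states.

3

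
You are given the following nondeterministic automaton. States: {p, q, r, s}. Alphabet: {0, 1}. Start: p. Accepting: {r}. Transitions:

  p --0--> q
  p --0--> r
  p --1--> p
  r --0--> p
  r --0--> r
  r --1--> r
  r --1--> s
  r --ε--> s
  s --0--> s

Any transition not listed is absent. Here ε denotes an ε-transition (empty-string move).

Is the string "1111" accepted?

Start in {p}.
Read '1': {p} → {p}.
Read '1': {p} → {p}.
Read '1': {p} → {p}.
Read '1': {p} → {p}.
The final set {p} contains no accepting state.

No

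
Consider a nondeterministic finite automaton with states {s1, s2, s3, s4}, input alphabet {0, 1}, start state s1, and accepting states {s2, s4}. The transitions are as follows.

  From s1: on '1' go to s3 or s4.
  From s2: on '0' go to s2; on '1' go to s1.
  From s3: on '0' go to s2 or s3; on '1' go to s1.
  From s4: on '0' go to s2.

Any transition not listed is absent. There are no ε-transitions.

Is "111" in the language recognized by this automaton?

Start in {s1}.
Read '1': {s1} → {s3, s4}.
Read '1': {s3, s4} → {s1}.
Read '1': {s1} → {s3, s4}.
The final set {s3, s4} contains the accepting state s4.

Yes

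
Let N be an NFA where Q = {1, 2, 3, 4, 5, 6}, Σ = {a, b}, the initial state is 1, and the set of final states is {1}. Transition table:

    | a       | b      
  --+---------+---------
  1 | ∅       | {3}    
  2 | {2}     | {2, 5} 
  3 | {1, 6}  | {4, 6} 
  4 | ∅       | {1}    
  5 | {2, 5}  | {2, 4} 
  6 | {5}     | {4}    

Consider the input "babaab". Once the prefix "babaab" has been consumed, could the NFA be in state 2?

Start in {1}.
Read 'b': 1→{3}; now {3}.
Read 'a': 3→{1, 6}; now {1, 6}.
Read 'b': 1→{3}, 6→{4}; now {3, 4}.
Read 'a': 3→{1, 6}, 4→∅; now {1, 6}.
Read 'a': 1→∅, 6→{5}; now {5}.
Read 'b': 5→{2, 4}; now {2, 4}.
State 2 is in {2, 4}.

Yes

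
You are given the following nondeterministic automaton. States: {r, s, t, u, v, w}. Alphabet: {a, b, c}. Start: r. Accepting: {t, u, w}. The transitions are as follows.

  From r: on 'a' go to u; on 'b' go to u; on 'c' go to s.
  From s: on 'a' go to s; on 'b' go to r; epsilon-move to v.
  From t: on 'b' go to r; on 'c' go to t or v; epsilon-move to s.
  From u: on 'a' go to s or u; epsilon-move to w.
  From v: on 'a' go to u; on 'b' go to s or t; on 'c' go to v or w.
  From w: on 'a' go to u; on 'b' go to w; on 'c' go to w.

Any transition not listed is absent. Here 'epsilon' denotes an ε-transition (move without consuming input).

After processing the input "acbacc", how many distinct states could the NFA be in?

1

Start in {r}.
Read 'a': r→{u}; union {u}; ε-closure = {u, w}.
Read 'c': u→∅, w→{w}; now {w}.
Read 'b': w→{w}; now {w}.
Read 'a': w→{u}; union {u}; ε-closure = {u, w}.
Read 'c': u→∅, w→{w}; now {w}.
Read 'c': w→{w}; now {w}.
That set has 1 state.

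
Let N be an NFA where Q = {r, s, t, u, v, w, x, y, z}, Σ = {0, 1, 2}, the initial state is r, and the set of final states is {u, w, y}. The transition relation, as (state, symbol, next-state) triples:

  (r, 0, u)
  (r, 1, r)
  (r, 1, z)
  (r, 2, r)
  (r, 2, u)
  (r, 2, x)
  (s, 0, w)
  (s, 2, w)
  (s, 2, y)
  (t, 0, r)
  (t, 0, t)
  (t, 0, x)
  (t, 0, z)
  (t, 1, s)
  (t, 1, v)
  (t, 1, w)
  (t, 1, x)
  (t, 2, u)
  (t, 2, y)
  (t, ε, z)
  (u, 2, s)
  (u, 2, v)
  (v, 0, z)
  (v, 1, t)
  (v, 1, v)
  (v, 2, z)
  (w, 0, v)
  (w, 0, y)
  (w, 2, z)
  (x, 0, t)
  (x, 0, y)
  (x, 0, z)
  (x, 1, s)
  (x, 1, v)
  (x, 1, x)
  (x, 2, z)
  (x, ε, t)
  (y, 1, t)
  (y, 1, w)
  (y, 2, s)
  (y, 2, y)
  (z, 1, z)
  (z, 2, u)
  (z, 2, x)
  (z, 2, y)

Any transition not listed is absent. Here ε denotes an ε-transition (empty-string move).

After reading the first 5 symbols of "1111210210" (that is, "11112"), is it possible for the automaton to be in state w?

Start in {r}.
Read '1': r→{r, z}; now {r, z}.
Read '1': r→{r, z}, z→{z}; now {r, z}.
Read '1': r→{r, z}, z→{z}; now {r, z}.
Read '1': r→{r, z}, z→{z}; now {r, z}.
Read '2': r→{r, u, x}, z→{u, x, y}; union {r, u, x, y}; ε-closure = {r, t, u, x, y, z}.
State w is not in {r, t, u, x, y, z}.

No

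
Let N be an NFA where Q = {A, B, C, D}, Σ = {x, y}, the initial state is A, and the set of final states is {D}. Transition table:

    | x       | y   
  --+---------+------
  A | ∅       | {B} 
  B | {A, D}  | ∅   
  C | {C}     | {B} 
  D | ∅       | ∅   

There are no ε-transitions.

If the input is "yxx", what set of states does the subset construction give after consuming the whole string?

∅

Start in {A}.
Read 'y': {A} → {B}.
Read 'x': {B} → {A, D}.
Read 'x': {A, D} → ∅.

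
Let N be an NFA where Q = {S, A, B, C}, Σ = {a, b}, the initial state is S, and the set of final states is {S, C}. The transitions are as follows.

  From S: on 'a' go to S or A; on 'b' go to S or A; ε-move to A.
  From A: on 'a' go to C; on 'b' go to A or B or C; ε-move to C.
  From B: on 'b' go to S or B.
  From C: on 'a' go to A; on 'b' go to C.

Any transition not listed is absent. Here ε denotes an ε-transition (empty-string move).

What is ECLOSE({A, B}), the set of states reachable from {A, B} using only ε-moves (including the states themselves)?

{A, B, C}

Begin with {A, B}.
ε-move A → C; add C.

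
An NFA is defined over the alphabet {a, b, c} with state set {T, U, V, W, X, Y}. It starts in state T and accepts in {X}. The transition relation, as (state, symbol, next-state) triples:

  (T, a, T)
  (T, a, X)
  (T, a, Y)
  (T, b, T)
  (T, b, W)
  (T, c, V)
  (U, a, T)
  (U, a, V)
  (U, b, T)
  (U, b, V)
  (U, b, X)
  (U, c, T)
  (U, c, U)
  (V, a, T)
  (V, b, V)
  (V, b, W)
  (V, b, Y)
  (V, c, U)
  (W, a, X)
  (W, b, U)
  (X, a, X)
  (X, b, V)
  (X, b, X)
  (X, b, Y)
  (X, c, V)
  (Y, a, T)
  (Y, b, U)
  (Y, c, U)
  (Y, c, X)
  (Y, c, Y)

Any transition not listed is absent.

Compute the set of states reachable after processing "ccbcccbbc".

{T, U, V, X, Y}

Start in {T}.
Read 'c': T→{V}; now {V}.
Read 'c': V→{U}; now {U}.
Read 'b': U→{T, V, X}; now {T, V, X}.
Read 'c': T→{V}, V→{U}, X→{V}; now {U, V}.
Read 'c': U→{T, U}, V→{U}; now {T, U}.
Read 'c': T→{V}, U→{T, U}; now {T, U, V}.
Read 'b': T→{T, W}, U→{T, V, X}, V→{V, W, Y}; now {T, V, W, X, Y}.
Read 'b': T→{T, W}, V→{V, W, Y}, W→{U}, X→{V, X, Y}, Y→{U}; now {T, U, V, W, X, Y}.
Read 'c': T→{V}, U→{T, U}, V→{U}, W→∅, X→{V}, Y→{U, X, Y}; now {T, U, V, X, Y}.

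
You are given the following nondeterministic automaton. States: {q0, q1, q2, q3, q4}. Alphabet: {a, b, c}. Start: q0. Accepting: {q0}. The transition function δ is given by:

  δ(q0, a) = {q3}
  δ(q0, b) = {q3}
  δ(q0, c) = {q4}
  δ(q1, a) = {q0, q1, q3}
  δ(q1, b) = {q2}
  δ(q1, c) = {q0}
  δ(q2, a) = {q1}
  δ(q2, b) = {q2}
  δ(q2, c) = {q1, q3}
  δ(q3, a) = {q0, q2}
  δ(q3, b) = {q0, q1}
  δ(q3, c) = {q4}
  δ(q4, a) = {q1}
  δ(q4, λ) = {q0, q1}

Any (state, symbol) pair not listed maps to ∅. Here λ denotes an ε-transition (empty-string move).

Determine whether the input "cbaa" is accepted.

Yes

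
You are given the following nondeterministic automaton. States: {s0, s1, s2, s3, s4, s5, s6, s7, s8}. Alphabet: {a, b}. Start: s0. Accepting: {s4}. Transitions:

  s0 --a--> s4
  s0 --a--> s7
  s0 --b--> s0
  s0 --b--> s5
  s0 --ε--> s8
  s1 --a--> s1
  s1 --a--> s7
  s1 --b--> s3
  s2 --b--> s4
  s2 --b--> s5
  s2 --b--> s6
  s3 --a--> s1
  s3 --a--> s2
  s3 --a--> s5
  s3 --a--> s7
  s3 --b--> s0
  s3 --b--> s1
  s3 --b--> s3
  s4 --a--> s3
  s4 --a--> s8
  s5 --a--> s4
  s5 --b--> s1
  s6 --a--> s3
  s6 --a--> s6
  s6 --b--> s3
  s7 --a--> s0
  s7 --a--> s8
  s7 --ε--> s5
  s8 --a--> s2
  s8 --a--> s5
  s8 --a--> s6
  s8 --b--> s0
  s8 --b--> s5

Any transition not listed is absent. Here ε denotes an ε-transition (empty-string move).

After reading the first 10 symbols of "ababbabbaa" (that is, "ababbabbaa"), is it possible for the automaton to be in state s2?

No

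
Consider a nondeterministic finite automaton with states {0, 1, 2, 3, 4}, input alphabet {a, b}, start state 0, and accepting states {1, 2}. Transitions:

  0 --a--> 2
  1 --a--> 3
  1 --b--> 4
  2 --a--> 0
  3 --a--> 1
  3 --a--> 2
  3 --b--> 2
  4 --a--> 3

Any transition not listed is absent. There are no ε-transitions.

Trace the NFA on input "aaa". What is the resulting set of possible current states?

{2}

Start in {0}.
Read 'a': 0→{2}; now {2}.
Read 'a': 2→{0}; now {0}.
Read 'a': 0→{2}; now {2}.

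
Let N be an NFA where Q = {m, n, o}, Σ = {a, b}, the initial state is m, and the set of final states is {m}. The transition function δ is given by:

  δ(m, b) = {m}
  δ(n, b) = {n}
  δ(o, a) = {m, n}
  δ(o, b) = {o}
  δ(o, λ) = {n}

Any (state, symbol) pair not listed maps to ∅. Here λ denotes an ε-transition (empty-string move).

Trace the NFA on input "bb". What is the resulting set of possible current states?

Start in {m}.
Read 'b': m→{m}; now {m}.
Read 'b': m→{m}; now {m}.

{m}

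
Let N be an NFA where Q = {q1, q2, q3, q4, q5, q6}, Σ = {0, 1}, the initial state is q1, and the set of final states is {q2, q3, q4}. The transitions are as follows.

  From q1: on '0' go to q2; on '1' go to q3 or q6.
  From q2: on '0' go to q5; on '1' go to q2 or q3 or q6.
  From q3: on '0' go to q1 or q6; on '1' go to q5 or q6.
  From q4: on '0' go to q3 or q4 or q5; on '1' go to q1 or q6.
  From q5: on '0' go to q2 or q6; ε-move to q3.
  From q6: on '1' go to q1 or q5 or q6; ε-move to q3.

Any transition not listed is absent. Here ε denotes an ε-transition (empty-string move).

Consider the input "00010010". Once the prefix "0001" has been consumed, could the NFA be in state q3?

Yes

Start in {q1}.
Read '0': q1→{q2}; now {q2}.
Read '0': q2→{q5}; union {q5}; ε-closure = {q3, q5}.
Read '0': q3→{q1, q6}, q5→{q2, q6}; union {q1, q2, q6}; ε-closure = {q1, q2, q3, q6}.
Read '1': q1→{q3, q6}, q2→{q2, q3, q6}, q3→{q5, q6}, q6→{q1, q5, q6}; now {q1, q2, q3, q5, q6}.
State q3 is in {q1, q2, q3, q5, q6}.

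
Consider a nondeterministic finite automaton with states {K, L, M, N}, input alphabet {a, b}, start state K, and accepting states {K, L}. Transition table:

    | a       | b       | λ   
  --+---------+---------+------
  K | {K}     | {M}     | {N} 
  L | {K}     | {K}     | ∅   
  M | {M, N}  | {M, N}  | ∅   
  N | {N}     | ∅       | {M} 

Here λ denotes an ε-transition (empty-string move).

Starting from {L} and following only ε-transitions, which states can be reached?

{L}

Begin with {L}.
No ε-moves leave this set, so the closure equals the set itself.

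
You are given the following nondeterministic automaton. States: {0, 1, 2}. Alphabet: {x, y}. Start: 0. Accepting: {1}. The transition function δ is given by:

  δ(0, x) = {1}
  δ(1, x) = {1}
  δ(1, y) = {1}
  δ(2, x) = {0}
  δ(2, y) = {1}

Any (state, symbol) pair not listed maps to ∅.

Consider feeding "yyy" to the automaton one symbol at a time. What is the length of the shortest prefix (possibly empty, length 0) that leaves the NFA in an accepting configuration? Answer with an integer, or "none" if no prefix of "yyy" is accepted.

Start in {0}.
Read 'y': 0→∅; now ∅.
The set is empty and remains empty for the remaining 2 symbols.
No reachable set along the way intersects F.

none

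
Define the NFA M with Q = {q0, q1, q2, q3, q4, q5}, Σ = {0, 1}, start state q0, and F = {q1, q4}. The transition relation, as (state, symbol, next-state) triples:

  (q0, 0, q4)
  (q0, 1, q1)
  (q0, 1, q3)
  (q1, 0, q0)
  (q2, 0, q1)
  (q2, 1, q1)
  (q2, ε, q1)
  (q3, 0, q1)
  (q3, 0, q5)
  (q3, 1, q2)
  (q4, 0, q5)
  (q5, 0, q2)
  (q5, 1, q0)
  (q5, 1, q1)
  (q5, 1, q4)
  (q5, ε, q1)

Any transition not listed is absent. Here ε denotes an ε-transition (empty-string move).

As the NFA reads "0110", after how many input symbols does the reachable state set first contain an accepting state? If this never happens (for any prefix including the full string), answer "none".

1

Start in {q0}.
Read '0': q0→{q4}; now {q4}.
None of the earlier sets intersect F, but {q4} does.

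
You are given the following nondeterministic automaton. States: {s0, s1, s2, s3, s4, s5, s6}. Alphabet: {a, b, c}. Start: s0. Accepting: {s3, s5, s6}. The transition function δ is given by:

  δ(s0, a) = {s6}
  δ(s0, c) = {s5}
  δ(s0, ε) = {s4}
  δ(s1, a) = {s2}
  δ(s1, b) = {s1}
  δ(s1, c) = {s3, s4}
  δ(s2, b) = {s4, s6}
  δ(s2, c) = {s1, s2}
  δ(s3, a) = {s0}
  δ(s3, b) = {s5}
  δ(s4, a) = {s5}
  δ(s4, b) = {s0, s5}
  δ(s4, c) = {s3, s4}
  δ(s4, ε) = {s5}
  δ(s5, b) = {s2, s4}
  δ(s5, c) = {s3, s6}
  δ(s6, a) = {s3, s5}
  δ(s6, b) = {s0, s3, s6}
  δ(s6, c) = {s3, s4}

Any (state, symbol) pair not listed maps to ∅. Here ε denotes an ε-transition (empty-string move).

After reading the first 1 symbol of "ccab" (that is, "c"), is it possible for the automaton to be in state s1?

Start: ε-closure({s0}) = {s0, s4, s5}.
Read 'c': s0→{s5}, s4→{s3, s4}, s5→{s3, s6}; now {s3, s4, s5, s6}.
State s1 is not in {s3, s4, s5, s6}.

No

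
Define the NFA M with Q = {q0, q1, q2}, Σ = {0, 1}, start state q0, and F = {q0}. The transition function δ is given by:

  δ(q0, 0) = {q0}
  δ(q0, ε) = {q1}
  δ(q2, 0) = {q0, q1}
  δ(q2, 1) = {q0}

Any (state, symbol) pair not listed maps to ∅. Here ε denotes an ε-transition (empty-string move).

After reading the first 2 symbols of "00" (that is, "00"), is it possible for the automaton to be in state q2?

No

Start: ε-closure({q0}) = {q0, q1}.
Read '0': q0→{q0}, q1→∅; union {q0}; ε-closure = {q0, q1}.
Read '0': q0→{q0}, q1→∅; union {q0}; ε-closure = {q0, q1}.
State q2 is not in {q0, q1}.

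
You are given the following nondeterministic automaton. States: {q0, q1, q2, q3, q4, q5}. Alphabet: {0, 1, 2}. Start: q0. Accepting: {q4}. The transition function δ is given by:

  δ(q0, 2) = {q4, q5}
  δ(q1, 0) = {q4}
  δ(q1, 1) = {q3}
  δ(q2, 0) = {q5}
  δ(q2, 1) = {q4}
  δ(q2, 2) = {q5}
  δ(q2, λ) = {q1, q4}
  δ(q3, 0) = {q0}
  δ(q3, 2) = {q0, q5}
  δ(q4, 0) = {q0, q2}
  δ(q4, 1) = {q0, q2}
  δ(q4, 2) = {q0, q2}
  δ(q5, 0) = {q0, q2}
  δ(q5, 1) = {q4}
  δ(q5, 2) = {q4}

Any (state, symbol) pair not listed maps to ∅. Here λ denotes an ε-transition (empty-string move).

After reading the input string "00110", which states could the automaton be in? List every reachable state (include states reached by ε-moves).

∅

Start in {q0}.
Read '0': {q0} → ∅.
The set is empty and remains empty for the remaining 4 symbols.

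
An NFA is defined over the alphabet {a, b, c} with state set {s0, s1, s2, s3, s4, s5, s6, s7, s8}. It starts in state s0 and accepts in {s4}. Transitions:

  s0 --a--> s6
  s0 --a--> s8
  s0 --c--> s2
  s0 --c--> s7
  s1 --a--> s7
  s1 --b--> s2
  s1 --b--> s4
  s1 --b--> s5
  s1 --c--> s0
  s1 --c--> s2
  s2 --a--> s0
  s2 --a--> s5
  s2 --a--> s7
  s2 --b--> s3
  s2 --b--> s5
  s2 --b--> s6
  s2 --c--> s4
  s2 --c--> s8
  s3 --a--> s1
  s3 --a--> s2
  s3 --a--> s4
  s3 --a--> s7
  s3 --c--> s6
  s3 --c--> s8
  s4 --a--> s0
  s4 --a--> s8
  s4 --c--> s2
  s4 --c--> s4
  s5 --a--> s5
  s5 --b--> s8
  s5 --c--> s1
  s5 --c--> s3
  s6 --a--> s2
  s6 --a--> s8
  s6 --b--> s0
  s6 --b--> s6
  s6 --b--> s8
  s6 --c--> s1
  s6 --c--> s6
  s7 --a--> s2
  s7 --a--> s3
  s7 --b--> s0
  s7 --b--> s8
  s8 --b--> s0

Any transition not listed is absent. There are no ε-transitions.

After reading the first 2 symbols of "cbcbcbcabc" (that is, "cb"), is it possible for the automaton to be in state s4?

Start in {s0}.
Read 'c': s0→{s2, s7}; now {s2, s7}.
Read 'b': s2→{s3, s5, s6}, s7→{s0, s8}; now {s0, s3, s5, s6, s8}.
State s4 is not in {s0, s3, s5, s6, s8}.

No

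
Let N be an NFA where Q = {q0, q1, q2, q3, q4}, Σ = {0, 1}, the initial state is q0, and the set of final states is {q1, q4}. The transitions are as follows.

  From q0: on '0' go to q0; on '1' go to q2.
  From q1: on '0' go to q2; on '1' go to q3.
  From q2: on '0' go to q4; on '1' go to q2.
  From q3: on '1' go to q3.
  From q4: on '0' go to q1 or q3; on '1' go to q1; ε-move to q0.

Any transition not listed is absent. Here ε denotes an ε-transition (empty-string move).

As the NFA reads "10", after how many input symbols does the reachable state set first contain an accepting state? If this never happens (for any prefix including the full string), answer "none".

2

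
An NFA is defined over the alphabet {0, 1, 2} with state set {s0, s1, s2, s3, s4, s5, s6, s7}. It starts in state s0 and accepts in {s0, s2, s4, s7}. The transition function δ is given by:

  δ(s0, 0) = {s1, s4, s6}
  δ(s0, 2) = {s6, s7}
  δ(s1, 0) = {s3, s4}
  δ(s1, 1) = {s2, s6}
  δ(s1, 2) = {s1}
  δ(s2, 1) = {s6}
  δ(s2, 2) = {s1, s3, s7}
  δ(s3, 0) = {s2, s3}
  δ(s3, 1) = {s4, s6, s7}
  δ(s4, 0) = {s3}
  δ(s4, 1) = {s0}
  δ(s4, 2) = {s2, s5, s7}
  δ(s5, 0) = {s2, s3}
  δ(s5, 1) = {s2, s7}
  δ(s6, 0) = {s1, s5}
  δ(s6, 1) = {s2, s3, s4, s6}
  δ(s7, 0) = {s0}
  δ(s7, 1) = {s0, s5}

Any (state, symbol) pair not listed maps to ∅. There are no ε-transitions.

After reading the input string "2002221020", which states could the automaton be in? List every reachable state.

Start in {s0}.
Read '2': s0→{s6, s7}; now {s6, s7}.
Read '0': s6→{s1, s5}, s7→{s0}; now {s0, s1, s5}.
Read '0': s0→{s1, s4, s6}, s1→{s3, s4}, s5→{s2, s3}; now {s1, s2, s3, s4, s6}.
Read '2': s1→{s1}, s2→{s1, s3, s7}, s3→∅, s4→{s2, s5, s7}, s6→∅; now {s1, s2, s3, s5, s7}.
Read '2': s1→{s1}, s2→{s1, s3, s7}, s3→∅, s5→∅, s7→∅; now {s1, s3, s7}.
Read '2': s1→{s1}, s3→∅, s7→∅; now {s1}.
Read '1': s1→{s2, s6}; now {s2, s6}.
Read '0': s2→∅, s6→{s1, s5}; now {s1, s5}.
Read '2': s1→{s1}, s5→∅; now {s1}.
Read '0': s1→{s3, s4}; now {s3, s4}.

{s3, s4}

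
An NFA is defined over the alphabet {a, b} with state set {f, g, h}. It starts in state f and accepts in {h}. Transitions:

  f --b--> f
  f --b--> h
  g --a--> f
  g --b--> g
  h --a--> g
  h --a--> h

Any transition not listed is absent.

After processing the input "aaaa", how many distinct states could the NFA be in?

0

Start in {f}.
Read 'a': {f} → ∅.
The set is empty and remains empty for the remaining 3 symbols.
That set has 0 states.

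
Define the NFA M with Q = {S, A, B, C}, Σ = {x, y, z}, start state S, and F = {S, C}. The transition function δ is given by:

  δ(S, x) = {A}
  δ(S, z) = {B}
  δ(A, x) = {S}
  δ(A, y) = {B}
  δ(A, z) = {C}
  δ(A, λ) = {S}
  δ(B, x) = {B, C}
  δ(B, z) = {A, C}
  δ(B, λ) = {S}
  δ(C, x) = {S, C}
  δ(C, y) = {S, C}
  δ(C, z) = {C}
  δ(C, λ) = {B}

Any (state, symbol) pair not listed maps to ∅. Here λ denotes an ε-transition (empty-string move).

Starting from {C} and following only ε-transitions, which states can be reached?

{S, B, C}

Begin with {C}.
ε-move C → B; add B.
ε-move B → S; add S.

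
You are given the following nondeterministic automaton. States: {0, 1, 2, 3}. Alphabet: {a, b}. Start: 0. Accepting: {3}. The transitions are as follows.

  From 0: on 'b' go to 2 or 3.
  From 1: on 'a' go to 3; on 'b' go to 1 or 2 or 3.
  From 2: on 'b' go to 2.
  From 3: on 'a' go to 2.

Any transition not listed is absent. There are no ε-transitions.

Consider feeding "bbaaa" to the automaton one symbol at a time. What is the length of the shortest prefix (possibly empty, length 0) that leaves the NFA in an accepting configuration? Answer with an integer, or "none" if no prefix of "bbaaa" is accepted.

Start in {0}.
Read 'b': 0→{2, 3}; now {2, 3}.
None of the earlier sets intersect F, but {2, 3} does.

1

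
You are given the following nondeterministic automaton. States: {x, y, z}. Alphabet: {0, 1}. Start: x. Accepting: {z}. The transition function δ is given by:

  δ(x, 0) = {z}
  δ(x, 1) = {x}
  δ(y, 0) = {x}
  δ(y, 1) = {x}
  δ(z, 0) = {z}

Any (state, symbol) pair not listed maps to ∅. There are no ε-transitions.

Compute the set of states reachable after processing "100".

{z}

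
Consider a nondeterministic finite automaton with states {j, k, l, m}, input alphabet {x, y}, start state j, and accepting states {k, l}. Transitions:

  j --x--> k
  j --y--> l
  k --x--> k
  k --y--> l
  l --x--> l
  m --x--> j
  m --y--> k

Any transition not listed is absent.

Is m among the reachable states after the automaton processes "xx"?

Start in {j}.
Read 'x': j→{k}; now {k}.
Read 'x': k→{k}; now {k}.
State m is not in {k}.

No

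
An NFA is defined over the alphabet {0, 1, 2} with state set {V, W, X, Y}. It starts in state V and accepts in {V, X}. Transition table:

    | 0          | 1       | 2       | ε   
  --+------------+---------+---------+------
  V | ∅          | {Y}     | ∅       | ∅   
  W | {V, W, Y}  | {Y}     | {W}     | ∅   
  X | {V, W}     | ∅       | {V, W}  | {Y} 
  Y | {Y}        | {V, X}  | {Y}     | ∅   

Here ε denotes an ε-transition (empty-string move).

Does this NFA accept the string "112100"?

Yes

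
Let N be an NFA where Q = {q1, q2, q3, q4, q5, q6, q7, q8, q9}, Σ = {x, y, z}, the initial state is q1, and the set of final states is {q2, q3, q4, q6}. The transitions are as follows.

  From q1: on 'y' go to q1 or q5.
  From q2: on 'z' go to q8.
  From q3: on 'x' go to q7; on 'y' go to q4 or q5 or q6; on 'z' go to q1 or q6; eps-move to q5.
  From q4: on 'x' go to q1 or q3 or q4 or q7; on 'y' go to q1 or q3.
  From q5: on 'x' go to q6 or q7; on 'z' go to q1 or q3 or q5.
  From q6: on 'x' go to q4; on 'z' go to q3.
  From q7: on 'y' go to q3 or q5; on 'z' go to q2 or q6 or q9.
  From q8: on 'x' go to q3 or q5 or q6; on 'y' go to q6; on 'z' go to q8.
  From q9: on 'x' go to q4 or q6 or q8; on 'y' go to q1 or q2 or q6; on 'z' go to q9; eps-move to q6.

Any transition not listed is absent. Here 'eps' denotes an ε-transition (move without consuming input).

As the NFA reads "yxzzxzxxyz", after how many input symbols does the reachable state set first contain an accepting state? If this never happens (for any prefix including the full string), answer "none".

Start in {q1}.
Read 'y': q1→{q1, q5}; now {q1, q5}.
Read 'x': q1→∅, q5→{q6, q7}; now {q6, q7}.
None of the earlier sets intersect F, but {q6, q7} does.

2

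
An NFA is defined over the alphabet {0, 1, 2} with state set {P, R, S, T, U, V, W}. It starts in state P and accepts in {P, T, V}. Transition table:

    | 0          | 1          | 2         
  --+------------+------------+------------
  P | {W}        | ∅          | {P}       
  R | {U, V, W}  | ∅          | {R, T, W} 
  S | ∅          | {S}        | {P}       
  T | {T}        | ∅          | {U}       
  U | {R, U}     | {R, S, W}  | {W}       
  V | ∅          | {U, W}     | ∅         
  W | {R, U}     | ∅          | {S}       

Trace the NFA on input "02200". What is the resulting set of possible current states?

Start in {P}.
Read '0': {P} → {W}.
Read '2': {W} → {S}.
Read '2': {S} → {P}.
Read '0': {P} → {W}.
Read '0': {W} → {R, U}.

{R, U}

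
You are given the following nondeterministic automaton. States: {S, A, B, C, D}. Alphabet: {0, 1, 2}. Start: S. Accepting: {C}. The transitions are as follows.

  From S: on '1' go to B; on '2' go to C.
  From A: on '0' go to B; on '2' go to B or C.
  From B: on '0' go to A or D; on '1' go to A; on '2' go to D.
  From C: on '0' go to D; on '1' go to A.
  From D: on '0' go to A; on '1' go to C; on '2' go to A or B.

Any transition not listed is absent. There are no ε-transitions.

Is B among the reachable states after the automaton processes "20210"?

Start in {S}.
Read '2': {S} → {C}.
Read '0': {C} → {D}.
Read '2': {D} → {A, B}.
Read '1': {A, B} → {A}.
Read '0': {A} → {B}.
State B is in {B}.

Yes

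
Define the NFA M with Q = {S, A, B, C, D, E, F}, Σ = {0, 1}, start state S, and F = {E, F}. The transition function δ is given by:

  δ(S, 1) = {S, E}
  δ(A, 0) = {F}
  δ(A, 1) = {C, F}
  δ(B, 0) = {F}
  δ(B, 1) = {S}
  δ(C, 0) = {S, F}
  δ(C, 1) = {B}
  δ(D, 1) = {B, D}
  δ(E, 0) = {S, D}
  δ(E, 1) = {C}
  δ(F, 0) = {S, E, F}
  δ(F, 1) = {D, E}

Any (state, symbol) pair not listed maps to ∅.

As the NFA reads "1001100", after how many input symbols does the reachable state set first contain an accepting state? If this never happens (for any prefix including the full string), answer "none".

1

Start in {S}.
Read '1': S→{S, E}; now {S, E}.
None of the earlier sets intersect F, but {S, E} does.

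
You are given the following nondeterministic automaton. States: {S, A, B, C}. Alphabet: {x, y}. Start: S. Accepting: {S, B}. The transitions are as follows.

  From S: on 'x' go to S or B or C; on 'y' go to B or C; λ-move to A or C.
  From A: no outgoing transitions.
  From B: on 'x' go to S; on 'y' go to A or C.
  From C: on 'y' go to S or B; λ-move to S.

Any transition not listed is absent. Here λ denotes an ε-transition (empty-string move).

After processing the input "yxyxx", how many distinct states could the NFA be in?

4

Start: ε-closure({S}) = {S, A, C}.
Read 'y': S→{B, C}, A→∅, C→{S, B}; union {S, B, C}; ε-closure = {S, A, B, C}.
Read 'x': S→{S, B, C}, A→∅, B→{S}, C→∅; union {S, B, C}; ε-closure = {S, A, B, C}.
Read 'y': S→{B, C}, A→∅, B→{A, C}, C→{S, B}; now {S, A, B, C}.
Read 'x': S→{S, B, C}, A→∅, B→{S}, C→∅; union {S, B, C}; ε-closure = {S, A, B, C}.
Read 'x': S→{S, B, C}, A→∅, B→{S}, C→∅; union {S, B, C}; ε-closure = {S, A, B, C}.
That set has 4 states.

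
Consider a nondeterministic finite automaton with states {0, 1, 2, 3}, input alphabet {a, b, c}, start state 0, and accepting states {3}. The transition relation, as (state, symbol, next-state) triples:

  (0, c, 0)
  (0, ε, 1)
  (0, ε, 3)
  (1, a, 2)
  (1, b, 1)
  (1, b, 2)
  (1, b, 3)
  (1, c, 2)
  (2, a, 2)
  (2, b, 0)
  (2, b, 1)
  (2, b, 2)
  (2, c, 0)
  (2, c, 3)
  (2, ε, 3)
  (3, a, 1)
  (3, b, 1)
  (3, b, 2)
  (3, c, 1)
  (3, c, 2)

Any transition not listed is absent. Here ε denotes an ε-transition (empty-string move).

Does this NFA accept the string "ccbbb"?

Yes

Start: ε-closure({0}) = {0, 1, 3}.
Read 'c': 0→{0}, 1→{2}, 3→{1, 2}; union {0, 1, 2}; ε-closure = {0, 1, 2, 3}.
Read 'c': 0→{0}, 1→{2}, 2→{0, 3}, 3→{1, 2}; now {0, 1, 2, 3}.
Read 'b': 0→∅, 1→{1, 2, 3}, 2→{0, 1, 2}, 3→{1, 2}; now {0, 1, 2, 3}.
Read 'b': 0→∅, 1→{1, 2, 3}, 2→{0, 1, 2}, 3→{1, 2}; now {0, 1, 2, 3}.
Read 'b': 0→∅, 1→{1, 2, 3}, 2→{0, 1, 2}, 3→{1, 2}; now {0, 1, 2, 3}.
The final set {0, 1, 2, 3} contains the accepting state 3.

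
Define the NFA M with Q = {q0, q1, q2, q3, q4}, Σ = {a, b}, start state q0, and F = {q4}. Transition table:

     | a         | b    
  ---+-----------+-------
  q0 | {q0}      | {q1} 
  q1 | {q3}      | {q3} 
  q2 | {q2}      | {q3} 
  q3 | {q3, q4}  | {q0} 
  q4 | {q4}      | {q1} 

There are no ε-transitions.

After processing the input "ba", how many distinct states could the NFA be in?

Start in {q0}.
Read 'b': q0→{q1}; now {q1}.
Read 'a': q1→{q3}; now {q3}.
That set has 1 state.

1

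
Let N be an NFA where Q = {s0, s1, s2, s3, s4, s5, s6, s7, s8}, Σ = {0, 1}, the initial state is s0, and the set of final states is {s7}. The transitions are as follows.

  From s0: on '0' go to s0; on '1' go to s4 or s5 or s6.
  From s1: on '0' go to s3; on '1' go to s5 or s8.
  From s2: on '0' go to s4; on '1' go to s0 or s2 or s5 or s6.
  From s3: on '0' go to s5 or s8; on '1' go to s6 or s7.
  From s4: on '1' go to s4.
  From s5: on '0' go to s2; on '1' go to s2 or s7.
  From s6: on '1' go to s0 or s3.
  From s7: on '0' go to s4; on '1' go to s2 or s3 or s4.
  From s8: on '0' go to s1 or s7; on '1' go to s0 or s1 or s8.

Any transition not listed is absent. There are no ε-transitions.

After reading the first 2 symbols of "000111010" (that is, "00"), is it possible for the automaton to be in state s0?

Yes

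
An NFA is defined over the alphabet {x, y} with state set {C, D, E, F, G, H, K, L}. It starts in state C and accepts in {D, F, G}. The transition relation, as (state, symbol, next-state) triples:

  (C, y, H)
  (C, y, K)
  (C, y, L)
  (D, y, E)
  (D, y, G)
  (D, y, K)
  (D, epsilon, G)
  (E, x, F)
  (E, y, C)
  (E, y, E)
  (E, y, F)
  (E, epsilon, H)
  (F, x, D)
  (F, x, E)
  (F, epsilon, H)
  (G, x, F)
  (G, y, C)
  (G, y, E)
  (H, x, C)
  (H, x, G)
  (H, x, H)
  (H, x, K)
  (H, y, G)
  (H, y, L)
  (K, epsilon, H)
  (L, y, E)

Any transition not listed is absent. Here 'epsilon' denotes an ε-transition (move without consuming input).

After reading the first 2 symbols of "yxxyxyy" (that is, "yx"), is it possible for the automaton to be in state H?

Yes

Start in {C}.
Read 'y': C→{H, K, L}; now {H, K, L}.
Read 'x': H→{C, G, H, K}, K→∅, L→∅; now {C, G, H, K}.
State H is in {C, G, H, K}.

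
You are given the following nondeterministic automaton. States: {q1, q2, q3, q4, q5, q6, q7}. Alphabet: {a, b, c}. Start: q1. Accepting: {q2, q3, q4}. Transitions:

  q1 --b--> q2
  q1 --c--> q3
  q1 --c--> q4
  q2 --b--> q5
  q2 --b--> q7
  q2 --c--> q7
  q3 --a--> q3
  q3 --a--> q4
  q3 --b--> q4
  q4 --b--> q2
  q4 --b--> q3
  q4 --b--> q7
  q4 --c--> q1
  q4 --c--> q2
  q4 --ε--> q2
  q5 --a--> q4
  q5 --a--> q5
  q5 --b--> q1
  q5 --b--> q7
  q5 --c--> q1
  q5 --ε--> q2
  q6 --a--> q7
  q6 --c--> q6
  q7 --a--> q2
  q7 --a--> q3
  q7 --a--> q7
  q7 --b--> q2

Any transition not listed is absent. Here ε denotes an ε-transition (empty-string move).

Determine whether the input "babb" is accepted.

No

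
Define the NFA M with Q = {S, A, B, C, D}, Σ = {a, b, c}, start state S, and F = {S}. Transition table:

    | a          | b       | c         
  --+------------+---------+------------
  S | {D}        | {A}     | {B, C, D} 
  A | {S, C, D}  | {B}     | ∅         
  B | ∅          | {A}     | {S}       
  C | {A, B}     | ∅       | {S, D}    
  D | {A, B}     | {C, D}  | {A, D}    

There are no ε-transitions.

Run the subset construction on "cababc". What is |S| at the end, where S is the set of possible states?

3

Start in {S}.
Read 'c': S→{B, C, D}; now {B, C, D}.
Read 'a': B→∅, C→{A, B}, D→{A, B}; now {A, B}.
Read 'b': A→{B}, B→{A}; now {A, B}.
Read 'a': A→{S, C, D}, B→∅; now {S, C, D}.
Read 'b': S→{A}, C→∅, D→{C, D}; now {A, C, D}.
Read 'c': A→∅, C→{S, D}, D→{A, D}; now {S, A, D}.
That set has 3 states.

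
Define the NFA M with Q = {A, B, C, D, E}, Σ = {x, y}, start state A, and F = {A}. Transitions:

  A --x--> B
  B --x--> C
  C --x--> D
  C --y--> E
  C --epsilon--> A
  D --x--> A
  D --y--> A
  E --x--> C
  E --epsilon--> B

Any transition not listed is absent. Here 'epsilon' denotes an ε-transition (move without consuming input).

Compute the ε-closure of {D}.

{D}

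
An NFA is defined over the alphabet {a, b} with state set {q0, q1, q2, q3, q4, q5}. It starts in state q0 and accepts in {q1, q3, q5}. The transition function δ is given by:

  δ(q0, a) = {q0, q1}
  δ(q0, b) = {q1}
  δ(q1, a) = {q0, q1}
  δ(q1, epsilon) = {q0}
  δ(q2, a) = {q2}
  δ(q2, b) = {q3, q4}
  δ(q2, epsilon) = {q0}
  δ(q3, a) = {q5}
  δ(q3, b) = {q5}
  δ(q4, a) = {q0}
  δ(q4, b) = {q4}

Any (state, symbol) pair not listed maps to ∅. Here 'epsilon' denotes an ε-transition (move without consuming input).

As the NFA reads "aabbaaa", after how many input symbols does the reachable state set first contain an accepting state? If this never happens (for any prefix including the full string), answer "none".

1

Start in {q0}.
Read 'a': q0→{q0, q1}; now {q0, q1}.
None of the earlier sets intersect F, but {q0, q1} does.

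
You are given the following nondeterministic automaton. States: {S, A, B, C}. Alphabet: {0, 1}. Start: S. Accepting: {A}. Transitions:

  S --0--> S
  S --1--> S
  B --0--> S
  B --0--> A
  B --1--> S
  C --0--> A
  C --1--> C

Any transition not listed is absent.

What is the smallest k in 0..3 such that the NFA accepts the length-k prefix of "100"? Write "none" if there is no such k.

none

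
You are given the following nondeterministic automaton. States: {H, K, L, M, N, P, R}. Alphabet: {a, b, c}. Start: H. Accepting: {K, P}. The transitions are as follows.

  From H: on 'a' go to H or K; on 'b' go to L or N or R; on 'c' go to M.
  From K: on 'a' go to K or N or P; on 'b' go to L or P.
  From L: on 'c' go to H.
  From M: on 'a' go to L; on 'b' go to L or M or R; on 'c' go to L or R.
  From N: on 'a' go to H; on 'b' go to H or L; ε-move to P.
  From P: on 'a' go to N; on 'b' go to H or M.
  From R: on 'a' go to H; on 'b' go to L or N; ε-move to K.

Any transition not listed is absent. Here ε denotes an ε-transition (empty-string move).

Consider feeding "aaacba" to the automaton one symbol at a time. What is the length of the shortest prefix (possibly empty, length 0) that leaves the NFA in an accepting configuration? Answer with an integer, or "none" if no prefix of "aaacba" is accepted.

Start in {H}.
Read 'a': H→{H, K}; now {H, K}.
None of the earlier sets intersect F, but {H, K} does.

1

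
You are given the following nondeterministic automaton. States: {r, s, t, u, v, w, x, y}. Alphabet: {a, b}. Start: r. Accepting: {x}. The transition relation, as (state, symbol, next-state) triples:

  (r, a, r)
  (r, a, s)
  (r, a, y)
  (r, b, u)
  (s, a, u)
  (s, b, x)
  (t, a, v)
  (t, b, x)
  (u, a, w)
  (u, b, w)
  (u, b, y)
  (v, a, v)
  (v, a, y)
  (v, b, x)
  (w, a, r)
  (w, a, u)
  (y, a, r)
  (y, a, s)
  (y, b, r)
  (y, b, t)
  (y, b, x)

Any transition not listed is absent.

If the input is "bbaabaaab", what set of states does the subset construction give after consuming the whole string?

{r, t, u, w, x, y}

Start in {r}.
Read 'b': {r} → {u}.
Read 'b': {u} → {w, y}.
Read 'a': {w, y} → {r, s, u}.
Read 'a': {r, s, u} → {r, s, u, w, y}.
Read 'b': {r, s, u, w, y} → {r, t, u, w, x, y}.
Read 'a': {r, t, u, w, x, y} → {r, s, u, v, w, y}.
Read 'a': {r, s, u, v, w, y} → {r, s, u, v, w, y}.
Read 'a': {r, s, u, v, w, y} → {r, s, u, v, w, y}.
Read 'b': {r, s, u, v, w, y} → {r, t, u, w, x, y}.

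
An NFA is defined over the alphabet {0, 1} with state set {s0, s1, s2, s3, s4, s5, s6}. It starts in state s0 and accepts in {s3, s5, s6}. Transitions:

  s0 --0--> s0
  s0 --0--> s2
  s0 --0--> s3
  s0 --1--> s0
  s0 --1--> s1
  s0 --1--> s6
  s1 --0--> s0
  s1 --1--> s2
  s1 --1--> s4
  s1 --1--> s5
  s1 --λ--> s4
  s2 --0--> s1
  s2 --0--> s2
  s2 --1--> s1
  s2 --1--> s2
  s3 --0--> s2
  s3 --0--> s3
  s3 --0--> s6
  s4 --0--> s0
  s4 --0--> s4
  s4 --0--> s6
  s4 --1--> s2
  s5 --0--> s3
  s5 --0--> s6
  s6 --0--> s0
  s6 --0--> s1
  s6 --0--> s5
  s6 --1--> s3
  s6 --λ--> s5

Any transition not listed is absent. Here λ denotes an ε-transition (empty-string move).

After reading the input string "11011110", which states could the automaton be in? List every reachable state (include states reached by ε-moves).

Start in {s0}.
Read '1': s0→{s0, s1, s6}; union {s0, s1, s6}; ε-closure = {s0, s1, s4, s5, s6}.
Read '1': s0→{s0, s1, s6}, s1→{s2, s4, s5}, s4→{s2}, s5→∅, s6→{s3}; now {s0, s1, s2, s3, s4, s5, s6}.
Read '0': s0→{s0, s2, s3}, s1→{s0}, s2→{s1, s2}, s3→{s2, s3, s6}, s4→{s0, s4, s6}, s5→{s3, s6}, s6→{s0, s1, s5}; now {s0, s1, s2, s3, s4, s5, s6}.
Read '1': s0→{s0, s1, s6}, s1→{s2, s4, s5}, s2→{s1, s2}, s3→∅, s4→{s2}, s5→∅, s6→{s3}; now {s0, s1, s2, s3, s4, s5, s6}.
Read '1': s0→{s0, s1, s6}, s1→{s2, s4, s5}, s2→{s1, s2}, s3→∅, s4→{s2}, s5→∅, s6→{s3}; now {s0, s1, s2, s3, s4, s5, s6}.
Read '1': s0→{s0, s1, s6}, s1→{s2, s4, s5}, s2→{s1, s2}, s3→∅, s4→{s2}, s5→∅, s6→{s3}; now {s0, s1, s2, s3, s4, s5, s6}.
Read '1': s0→{s0, s1, s6}, s1→{s2, s4, s5}, s2→{s1, s2}, s3→∅, s4→{s2}, s5→∅, s6→{s3}; now {s0, s1, s2, s3, s4, s5, s6}.
Read '0': s0→{s0, s2, s3}, s1→{s0}, s2→{s1, s2}, s3→{s2, s3, s6}, s4→{s0, s4, s6}, s5→{s3, s6}, s6→{s0, s1, s5}; now {s0, s1, s2, s3, s4, s5, s6}.

{s0, s1, s2, s3, s4, s5, s6}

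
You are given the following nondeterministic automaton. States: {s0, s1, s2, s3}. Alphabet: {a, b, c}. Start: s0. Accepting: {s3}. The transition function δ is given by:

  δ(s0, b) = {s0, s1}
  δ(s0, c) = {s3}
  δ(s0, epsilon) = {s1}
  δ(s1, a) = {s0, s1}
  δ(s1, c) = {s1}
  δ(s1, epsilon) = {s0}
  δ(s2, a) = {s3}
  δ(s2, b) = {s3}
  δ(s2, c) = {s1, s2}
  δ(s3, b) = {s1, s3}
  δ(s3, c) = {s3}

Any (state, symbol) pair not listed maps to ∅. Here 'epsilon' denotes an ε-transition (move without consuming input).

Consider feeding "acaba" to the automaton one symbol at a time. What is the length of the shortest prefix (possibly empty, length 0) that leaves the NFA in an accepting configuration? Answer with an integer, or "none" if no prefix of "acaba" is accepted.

2

Start: ε-closure({s0}) = {s0, s1}.
Read 'a': s0→∅, s1→{s0, s1}; now {s0, s1}.
Read 'c': s0→{s3}, s1→{s1}; union {s1, s3}; ε-closure = {s0, s1, s3}.
None of the earlier sets intersect F, but {s0, s1, s3} does.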